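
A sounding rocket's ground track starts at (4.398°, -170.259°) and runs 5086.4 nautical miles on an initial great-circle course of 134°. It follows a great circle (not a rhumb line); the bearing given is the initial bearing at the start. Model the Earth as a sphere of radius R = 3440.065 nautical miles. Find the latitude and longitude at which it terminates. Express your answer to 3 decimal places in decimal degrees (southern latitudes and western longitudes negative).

latitude -43.048°, longitude -91.692°

δ = 5086.4/3440.065 = 1.478577 rad (84.7162°).
Start latitude φ₁ = 0.076760 rad; initial bearing θ = 2.338741 rad.
Destination latitude: φ₂ = arcsin( sin φ₁ cos δ + cos φ₁ sin δ cos θ ) = arcsin(-0.682608) = -43.048°.
Δλ = atan2( sin θ sin δ cos φ₁ , cos δ − sin φ₁ sin φ₂ ) = atan2(0.714174, 0.144434) = 1.371248 rad = 78.567°.
Hence λ₂ = -170.259° + 78.567° = -91.692°.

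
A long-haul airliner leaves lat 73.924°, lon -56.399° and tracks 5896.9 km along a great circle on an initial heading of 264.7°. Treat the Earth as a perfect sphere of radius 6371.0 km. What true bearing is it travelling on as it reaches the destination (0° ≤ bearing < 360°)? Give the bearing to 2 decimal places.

final bearing 199.40°

δ = 5896.9/6371 = 0.925585 rad (53.0321°).
Start latitude φ₁ = 1.290217 rad; initial bearing θ = 4.619887 rad.
Destination latitude: φ₂ = arcsin( sin φ₁ cos δ + cos φ₁ sin δ cos θ ) = arcsin(0.557415) = 33.877°.
Then Δλ = atan2(-0.220299, 0.065750) = -1.280753 rad, from sin θ sin δ cos φ₁ over cos δ − sin φ₁ sin φ₂.
λ₂ = λ₁ + Δλ = -129.781°.
The forward bearing on arrival equals the back-azimuth from the destination plus 180°.
Back-azimuth from P₂ (33.88°, -129.78°) to P₁ (73.92°, -56.40°), with Δλ' = λ₁ − λ₂ = 73.38°: atan2( sin Δλ' cos φ₁ , cos φ₂ sin φ₁ − sin φ₂ cos φ₁ cos Δλ' ) = 19.40°.
Final bearing = (19.40° + 180°) mod 360° = 199.40°.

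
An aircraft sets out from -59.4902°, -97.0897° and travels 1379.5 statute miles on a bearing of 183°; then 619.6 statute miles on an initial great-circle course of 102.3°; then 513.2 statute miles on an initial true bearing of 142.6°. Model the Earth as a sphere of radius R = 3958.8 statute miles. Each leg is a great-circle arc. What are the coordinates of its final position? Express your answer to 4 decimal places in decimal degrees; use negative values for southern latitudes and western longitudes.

Apply the spherical direct solution leg by leg, carrying full precision between legs.
Leg 1: from (-59.4902°, -97.0897°), δ = 1379.5/3958.8 = 0.348464 rad, θ = 183° → φ = -79.3816°, λ = -102.6550°.
Leg 2: from (-79.3816°, -102.6550°), δ = 619.6/3958.8 = 0.156512 rad, θ = 102.3° → φ = -77.6827°, λ = -57.1008°.
Leg 3: from (-77.6827°, -57.1008°), δ = 513.2/3958.8 = 0.129635 rad, θ = 142.6° → φ = -82.1761°, λ = -21.8761°.

latitude -82.1761°, longitude -21.8761°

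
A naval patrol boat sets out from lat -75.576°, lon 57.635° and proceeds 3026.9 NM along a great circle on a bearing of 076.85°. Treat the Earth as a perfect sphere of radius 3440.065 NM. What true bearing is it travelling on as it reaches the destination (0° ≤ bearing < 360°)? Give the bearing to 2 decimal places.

final bearing 17.22°

Central angle δ = d/R = 0.879896 rad.
Converting: φ₁ = -1.319050 rad, θ = 1.341286 rad.
Applying the spherical law of cosines for sides, sin φ₂ = sin φ₁ cos δ + cos φ₁ sin δ cos θ = -0.573471, so φ₂ = -34.993°.
Then Δλ = atan2(0.186937, 0.081836) = 1.158156 rad, from sin θ sin δ cos φ₁ over cos δ − sin φ₁ sin φ₂.
λ₂ = 57.635° + 66.357° = 123.992°.
The forward bearing on arrival equals the back-azimuth from the destination plus 180°.
Back-azimuth from P₂ (-34.99°, 123.99°) to P₁ (-75.58°, 57.63°), with Δλ' = λ₁ − λ₂ = -66.36°: atan2( sin Δλ' cos φ₁ , cos φ₂ sin φ₁ − sin φ₂ cos φ₁ cos Δλ' ) = 197.22°.
Final bearing = (197.22° + 180°) mod 360° = 17.22°.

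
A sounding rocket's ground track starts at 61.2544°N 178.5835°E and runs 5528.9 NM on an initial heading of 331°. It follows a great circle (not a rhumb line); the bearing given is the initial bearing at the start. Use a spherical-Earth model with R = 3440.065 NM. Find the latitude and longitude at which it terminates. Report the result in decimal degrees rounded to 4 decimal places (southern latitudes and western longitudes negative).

Angular distance δ = d/R = 5528.9 / 3440.065 = 1.607208 rad.
With φ₁ = 61.2544° = 1.069091 rad and θ = 331° = 5.777040 rad:
Destination latitude: φ₂ = arcsin( sin φ₁ cos δ + cos φ₁ sin δ cos θ ) = arcsin(0.388427) = 22.8567°.
Then Δλ = atan2(-0.233001, -0.376962) = -2.587970 rad, from sin θ sin δ cos φ₁ over cos δ − sin φ₁ sin φ₂.
Hence λ₂ = 178.5835° + -148.2798° = 30.3037°.

latitude 22.8567°, longitude 30.3037°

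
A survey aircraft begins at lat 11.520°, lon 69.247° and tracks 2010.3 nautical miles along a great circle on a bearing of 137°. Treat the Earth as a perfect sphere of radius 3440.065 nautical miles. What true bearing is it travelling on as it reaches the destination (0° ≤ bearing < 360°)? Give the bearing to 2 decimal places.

final bearing 136.65°

The arc subtends δ = 2010.3/3440.065 = 0.584378 rad at the centre.
Start latitude φ₁ = 0.201062 rad; initial bearing θ = 2.391101 rad.
Destination latitude: φ₂ = arcsin( sin φ₁ cos δ + cos φ₁ sin δ cos θ ) = arcsin(-0.228777) = -13.225°.
Then Δλ = atan2(0.368666, 0.879744) = 0.396829 rad, from sin θ sin δ cos φ₁ over cos δ − sin φ₁ sin φ₂.
λ₂ = 69.247° + 22.737° = 91.984°.
The forward bearing on arrival equals the back-azimuth from the destination plus 180°.
Back-azimuth from P₂ (-13.23°, 91.98°) to P₁ (11.52°, 69.25°), with Δλ' = λ₁ − λ₂ = -22.74°: atan2( sin Δλ' cos φ₁ , cos φ₂ sin φ₁ − sin φ₂ cos φ₁ cos Δλ' ) = 316.65°.
Final bearing = (316.65° + 180°) mod 360° = 136.65°.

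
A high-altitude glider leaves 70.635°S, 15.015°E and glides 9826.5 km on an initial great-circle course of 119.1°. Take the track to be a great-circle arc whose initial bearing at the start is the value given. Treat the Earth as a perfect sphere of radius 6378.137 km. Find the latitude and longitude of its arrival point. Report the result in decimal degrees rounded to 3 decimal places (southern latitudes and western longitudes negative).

latitude -10.931°, longitude 132.203°

δ = 9826.5/6378.137 = 1.540654 rad (88.2730°).
Start latitude φ₁ = -1.232813 rad; initial bearing θ = 2.078687 rad.
Applying the spherical law of cosines for sides, sin φ₂ = sin φ₁ cos δ + cos φ₁ sin δ cos θ = -0.189621, so φ₂ = -10.931°.
For the longitude increment, Δλ = atan2( sin θ sin δ cos φ₁, cos δ − sin φ₁ sin φ₂ ) = atan2(0.289598, -0.148755) = 117.188°.
λ₂ = λ₁ + Δλ = 132.203°.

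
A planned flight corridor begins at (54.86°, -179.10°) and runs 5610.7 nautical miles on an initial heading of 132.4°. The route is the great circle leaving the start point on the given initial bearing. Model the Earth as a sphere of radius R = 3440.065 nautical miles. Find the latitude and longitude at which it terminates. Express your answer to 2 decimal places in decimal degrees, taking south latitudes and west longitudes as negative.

δ = 5610.7/3440.065 = 1.630987 rad (93.4486°).
Converting: φ₁ = 0.957488 rad, θ = 2.310816 rad.
sin φ₂ = sin φ₁ cos δ + cos φ₁ sin δ cos θ = (0.817748)(-0.060154) + (0.575576)(0.998189)(-0.674302) = -0.436600
φ₂ = asin(-0.436600) = -0.451816 rad = -25.89°.
Then Δλ = atan2(0.424268, 0.296875) = 0.960248 rad, from sin θ sin δ cos φ₁ over cos δ − sin φ₁ sin φ₂.
λ₂ = λ₁ + Δλ = -124.08°.

latitude -25.89°, longitude -124.08°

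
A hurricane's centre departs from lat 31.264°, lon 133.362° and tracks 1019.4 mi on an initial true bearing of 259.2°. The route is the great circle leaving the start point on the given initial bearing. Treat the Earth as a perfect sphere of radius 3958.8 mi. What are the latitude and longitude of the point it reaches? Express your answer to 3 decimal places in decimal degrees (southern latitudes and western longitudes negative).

latitude 27.457°, longitude 116.988°

The arc subtends δ = 1019.4/3958.8 = 0.257502 rad at the centre.
With φ₁ = 31.264° = 0.545660 rad and θ = 259.2° = 4.523893 rad:
sin φ₂ = sin φ₁ cos δ + cos φ₁ sin δ cos θ = (0.518982)(0.967029) + (0.854785)(0.254666)(-0.187381) = 0.461081
φ₂ = asin(0.461081) = 0.479213 rad = 27.457°.
Δλ = atan2( sin θ sin δ cos φ₁ , cos δ − sin φ₁ sin φ₂ ) = atan2(-0.213829, 0.727736) = -0.285784 rad = -16.374°.
λ₂ = λ₁ + Δλ = 116.988°.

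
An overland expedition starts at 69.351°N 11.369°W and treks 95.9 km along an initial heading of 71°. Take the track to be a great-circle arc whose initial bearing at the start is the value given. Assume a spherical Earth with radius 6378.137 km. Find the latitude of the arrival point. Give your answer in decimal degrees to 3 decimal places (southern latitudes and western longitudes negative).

latitude 69.616°

δ = 95.9/6378.137 = 0.015036 rad (0.8615°).
Start latitude φ₁ = 1.210403 rad; initial bearing θ = 1.239184 rad.
Applying the spherical law of cosines for sides, sin φ₂ = sin φ₁ cos δ + cos φ₁ sin δ cos θ = 0.937379, so φ₂ = 69.616°.
Δλ = atan2( sin θ sin δ cos φ₁ , cos δ − sin φ₁ sin φ₂ ) = atan2(0.005013, 0.122727) = 0.040825 rad = 2.339°.
Hence λ₂ = -11.369° + 2.339° = -9.030°.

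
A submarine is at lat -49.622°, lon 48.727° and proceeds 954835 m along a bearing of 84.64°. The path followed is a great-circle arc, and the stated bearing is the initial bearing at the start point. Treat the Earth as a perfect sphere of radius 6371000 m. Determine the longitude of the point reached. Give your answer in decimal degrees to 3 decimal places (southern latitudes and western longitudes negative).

longitude 61.587°

Central angle δ = d/R = 0.149872 rad.
Converting: φ₁ = -0.866067 rad, θ = 1.477247 rad.
Destination latitude: φ₂ = arcsin( sin φ₁ cos δ + cos φ₁ sin δ cos θ ) = arcsin(-0.744212) = -48.091°.
Then Δλ = atan2(0.096305, 0.421859) = 0.224441 rad, from sin θ sin δ cos φ₁ over cos δ − sin φ₁ sin φ₂.
Hence λ₂ = 48.727° + 12.860° = 61.587°.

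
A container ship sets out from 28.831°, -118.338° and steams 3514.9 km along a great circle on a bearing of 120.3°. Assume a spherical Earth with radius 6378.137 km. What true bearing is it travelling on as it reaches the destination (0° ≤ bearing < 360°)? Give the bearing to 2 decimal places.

final bearing 129.75°

The arc subtends δ = 3514.9/6378.137 = 0.551086 rad at the centre.
Start latitude φ₁ = 0.503196 rad; initial bearing θ = 2.099631 rad.
Applying the spherical law of cosines for sides, sin φ₂ = sin φ₁ cos δ + cos φ₁ sin δ cos θ = 0.179406, so φ₂ = 10.335°.
Δλ = atan2( sin θ sin δ cos φ₁ , cos δ − sin φ₁ sin φ₂ ) = atan2(0.396047, 0.765442) = 0.477478 rad = 27.357°.
λ₂ = -118.338° + 27.357° = -90.981°.
The forward bearing on arrival equals the back-azimuth from the destination plus 180°.
Back-azimuth from P₂ (10.34°, -90.98°) to P₁ (28.83°, -118.34°), with Δλ' = λ₁ − λ₂ = -27.36°: atan2( sin Δλ' cos φ₁ , cos φ₂ sin φ₁ − sin φ₂ cos φ₁ cos Δλ' ) = 309.75°.
Final bearing = (309.75° + 180°) mod 360° = 129.75°.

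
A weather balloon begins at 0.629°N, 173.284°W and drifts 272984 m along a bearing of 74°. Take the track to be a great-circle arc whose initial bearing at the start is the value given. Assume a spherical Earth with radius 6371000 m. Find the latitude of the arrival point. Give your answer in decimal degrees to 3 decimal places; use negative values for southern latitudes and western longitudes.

δ = 272984/6371000 = 0.042848 rad (2.4550°).
Converting: φ₁ = 0.010978 rad, θ = 1.291544 rad.
Applying the spherical law of cosines for sides, sin φ₂ = sin φ₁ cos δ + cos φ₁ sin δ cos θ = 0.022774, so φ₂ = 1.305°.
For the longitude increment, Δλ = atan2( sin θ sin δ cos φ₁, cos δ − sin φ₁ sin φ₂ ) = atan2(0.041173, 0.998832) = 2.360°.
Hence λ₂ = -173.284° + 2.360° = -170.924°.

latitude 1.305°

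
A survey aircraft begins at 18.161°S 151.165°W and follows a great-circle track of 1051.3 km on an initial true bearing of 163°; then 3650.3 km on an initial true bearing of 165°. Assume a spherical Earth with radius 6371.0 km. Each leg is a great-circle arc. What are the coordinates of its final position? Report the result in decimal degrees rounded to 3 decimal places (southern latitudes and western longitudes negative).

latitude -58.171°, longitude -132.641°

Apply the spherical direct solution leg by leg, carrying full precision between legs.
Leg 1: from (-18.161°, -151.165°), δ = 1051.3/6371 = 0.165013 rad, θ = 163° → φ = -27.175°, λ = -148.070°.
Leg 2: from (-27.175°, -148.070°), δ = 3650.3/6371 = 0.572956 rad, θ = 165° → φ = -58.171°, λ = -132.641°.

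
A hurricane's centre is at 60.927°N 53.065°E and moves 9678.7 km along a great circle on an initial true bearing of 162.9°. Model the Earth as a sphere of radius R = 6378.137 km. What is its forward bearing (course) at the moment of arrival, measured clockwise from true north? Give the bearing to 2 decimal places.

final bearing 170.95°

Angular distance δ = d/R = 9678.7 / 6378.137 = 1.517481 rad.
Converting: φ₁ = 1.063377 rad, θ = 2.843141 rad.
Destination latitude: φ₂ = arcsin( sin φ₁ cos δ + cos φ₁ sin δ cos θ ) = arcsin(-0.417207) = -24.658°.
Then Δλ = atan2(0.142678, 0.417929) = 0.328986 rad, from sin θ sin δ cos φ₁ over cos δ − sin φ₁ sin φ₂.
λ₂ = λ₁ + Δλ = 71.915°.
The forward bearing on arrival equals the back-azimuth from the destination plus 180°.
Back-azimuth from P₂ (-24.66°, 71.91°) to P₁ (60.93°, 53.06°), with Δλ' = λ₁ − λ₂ = -18.85°: atan2( sin Δλ' cos φ₁ , cos φ₂ sin φ₁ − sin φ₂ cos φ₁ cos Δλ' ) = 350.95°.
Final bearing = (350.95° + 180°) mod 360° = 170.95°.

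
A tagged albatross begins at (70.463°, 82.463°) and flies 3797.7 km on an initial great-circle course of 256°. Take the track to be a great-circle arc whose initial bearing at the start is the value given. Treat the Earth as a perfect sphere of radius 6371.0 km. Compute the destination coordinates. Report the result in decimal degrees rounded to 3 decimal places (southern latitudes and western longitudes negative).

latitude 47.263°, longitude 29.075°

Angular distance δ = d/R = 3797.7 / 6371 = 0.596092 rad.
Start latitude φ₁ = 1.229811 rad; initial bearing θ = 4.468043 rad.
Destination latitude: φ₂ = arcsin( sin φ₁ cos δ + cos φ₁ sin δ cos θ ) = arcsin(0.734472) = 47.263°.
Δλ = atan2( sin θ sin δ cos φ₁ , cos δ − sin φ₁ sin φ₂ ) = atan2(-0.182168, 0.135351) = -0.931790 rad = -53.388°.
λ₂ = 82.463° + -53.388° = 29.075°.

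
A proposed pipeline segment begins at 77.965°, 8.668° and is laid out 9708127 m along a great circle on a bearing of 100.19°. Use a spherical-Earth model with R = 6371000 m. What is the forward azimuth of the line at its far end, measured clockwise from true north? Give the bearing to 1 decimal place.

δ = 9708127/6371000 = 1.523800 rad (87.3073°).
Start latitude φ₁ = 1.360746 rad; initial bearing θ = 1.748645 rad.
sin φ₂ = sin φ₁ cos δ + cos φ₁ sin δ cos θ = (0.978020)(0.046979) + (0.208509)(0.998896)(-0.176913) = 0.009100
φ₂ = asin(0.009100) = 0.009100 rad = 0.521°.
For the longitude increment, Δλ = atan2( sin θ sin δ cos φ₁, cos δ − sin φ₁ sin φ₂ ) = atan2(0.204994, 0.038080) = 79.477°.
λ₂ = λ₁ + Δλ = 88.145°.
The forward bearing on arrival equals the back-azimuth from the destination plus 180°.
Back-azimuth from P₂ (0.5°, 88.1°) to P₁ (78.0°, 8.7°), with Δλ' = λ₁ − λ₂ = -79.5°: atan2( sin Δλ' cos φ₁ , cos φ₂ sin φ₁ − sin φ₂ cos φ₁ cos Δλ' ) = 348.2°.
Final bearing = (348.2° + 180°) mod 360° = 168.2°.

final bearing 168.2°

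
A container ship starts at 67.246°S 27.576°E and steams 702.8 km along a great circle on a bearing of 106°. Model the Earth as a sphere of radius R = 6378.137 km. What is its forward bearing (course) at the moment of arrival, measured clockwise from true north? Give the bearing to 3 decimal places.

final bearing 90.702°

Central angle δ = d/R = 0.110189 rad.
Converting: φ₁ = -1.173664 rad, θ = 1.850049 rad.
sin φ₂ = sin φ₁ cos δ + cos φ₁ sin δ cos θ = (-0.922174)(0.993935) + (0.386775)(0.109966)(-0.275637) = -0.928305
φ₂ = asin(-0.928305) = -1.189827 rad = -68.172°.
Δλ = atan2( sin θ sin δ cos φ₁ , cos δ − sin φ₁ sin φ₂ ) = atan2(0.040885, 0.137877) = 0.288270 rad = 16.517°.
λ₂ = λ₁ + Δλ = 44.093°.
The forward bearing on arrival equals the back-azimuth from the destination plus 180°.
Back-azimuth from P₂ (-68.172°, 44.093°) to P₁ (-67.246°, 27.576°), with Δλ' = λ₁ − λ₂ = -16.517°: atan2( sin Δλ' cos φ₁ , cos φ₂ sin φ₁ − sin φ₂ cos φ₁ cos Δλ' ) = 270.702°.
Final bearing = (270.702° + 180°) mod 360° = 90.702°.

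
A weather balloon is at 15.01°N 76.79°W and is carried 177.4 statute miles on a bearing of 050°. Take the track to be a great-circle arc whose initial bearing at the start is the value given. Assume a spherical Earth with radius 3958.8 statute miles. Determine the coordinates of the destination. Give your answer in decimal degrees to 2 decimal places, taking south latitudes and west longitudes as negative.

δ = 177.4/3958.8 = 0.044812 rad (2.5675°).
With φ₁ = 15.01° = 0.261974 rad and θ = 50° = 0.872665 rad:
sin φ₂ = sin φ₁ cos δ + cos φ₁ sin δ cos θ = (0.258988)(0.998996) + (0.965881)(0.044797)(0.642788) = 0.286540
φ₂ = asin(0.286540) = 0.290613 rad = 16.65°.
For the longitude increment, Δλ = atan2( sin θ sin δ cos φ₁, cos δ − sin φ₁ sin φ₂ ) = atan2(0.033145, 0.924786) = 2.05°.
λ₂ = λ₁ + Δλ = -74.74°.

latitude 16.65°, longitude -74.74°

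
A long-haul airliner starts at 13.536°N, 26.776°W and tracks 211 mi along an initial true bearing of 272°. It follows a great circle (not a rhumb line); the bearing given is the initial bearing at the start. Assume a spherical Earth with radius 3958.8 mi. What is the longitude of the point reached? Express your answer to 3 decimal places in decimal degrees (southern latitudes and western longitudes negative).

longitude -29.916°

The arc subtends δ = 211/3958.8 = 0.053299 rad at the centre.
Converting: φ₁ = 0.236248 rad, θ = 4.747296 rad.
sin φ₂ = sin φ₁ cos δ + cos φ₁ sin δ cos θ = (0.234056)(0.998580) + (0.972223)(0.053274)(0.034899) = 0.235531
φ₂ = asin(0.235531) = 0.237765 rad = 13.623°.
Then Δλ = atan2(-0.051762, 0.943452) = -0.054810 rad, from sin θ sin δ cos φ₁ over cos δ − sin φ₁ sin φ₂.
λ₂ = -26.776° + -3.140° = -29.916°.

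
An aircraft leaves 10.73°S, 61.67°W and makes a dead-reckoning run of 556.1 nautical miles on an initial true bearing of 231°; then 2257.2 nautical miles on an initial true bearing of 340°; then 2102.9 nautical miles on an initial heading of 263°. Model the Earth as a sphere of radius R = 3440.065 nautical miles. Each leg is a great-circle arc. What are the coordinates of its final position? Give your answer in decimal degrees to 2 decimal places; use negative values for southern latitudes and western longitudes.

Apply the spherical direct solution leg by leg, carrying full precision between legs.
Leg 1: from (-10.73°, -61.67°), δ = 556.1/3440.065 = 0.161654 rad, θ = 231° → φ = -16.46°, λ = -69.16°.
Leg 2: from (-16.46°, -69.16°), δ = 2257.2/3440.065 = 0.656150 rad, θ = 340° → φ = 18.99°, λ = -81.91°.
Leg 3: from (18.99°, -81.91°), δ = 2102.9/3440.065 = 0.611297 rad, θ = 263° → φ = 11.55°, λ = -117.46°.

latitude 11.55°, longitude -117.46°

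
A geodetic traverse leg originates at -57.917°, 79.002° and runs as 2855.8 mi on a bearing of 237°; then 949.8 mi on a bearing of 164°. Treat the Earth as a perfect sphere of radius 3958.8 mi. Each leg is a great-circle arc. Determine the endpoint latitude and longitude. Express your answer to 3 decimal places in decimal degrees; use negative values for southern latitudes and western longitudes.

Apply the spherical direct solution leg by leg, carrying full precision between legs.
Leg 1: from (-57.917°, 79.002°), δ = 2855.8/3958.8 = 0.721380 rad, θ = 237° → φ = -55.819°, λ = -1.358°.
Leg 2: from (-55.819°, -1.358°), δ = 949.8/3958.8 = 0.239921 rad, θ = 164° → φ = -68.733°, λ = 9.045°.

latitude -68.733°, longitude 9.045°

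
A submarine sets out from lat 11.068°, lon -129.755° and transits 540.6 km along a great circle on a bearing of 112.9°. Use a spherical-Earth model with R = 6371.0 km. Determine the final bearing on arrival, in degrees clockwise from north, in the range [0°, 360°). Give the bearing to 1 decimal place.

final bearing 113.7°

Central angle δ = d/R = 0.084853 rad.
With φ₁ = 11.068° = 0.193173 rad and θ = 112.9° = 1.970477 rad:
Destination latitude: φ₂ = arcsin( sin φ₁ cos δ + cos φ₁ sin δ cos θ ) = arcsin(0.158918) = 9.144°.
For the longitude increment, Δλ = atan2( sin θ sin δ cos φ₁, cos δ − sin φ₁ sin φ₂ ) = atan2(0.076620, 0.965894) = 4.535°.
λ₂ = λ₁ + Δλ = -125.220°.
The forward bearing on arrival equals the back-azimuth from the destination plus 180°.
Back-azimuth from P₂ (9.1°, -125.2°) to P₁ (11.1°, -129.8°), with Δλ' = λ₁ − λ₂ = -4.5°: atan2( sin Δλ' cos φ₁ , cos φ₂ sin φ₁ − sin φ₂ cos φ₁ cos Δλ' ) = 293.7°.
Final bearing = (293.7° + 180°) mod 360° = 113.7°.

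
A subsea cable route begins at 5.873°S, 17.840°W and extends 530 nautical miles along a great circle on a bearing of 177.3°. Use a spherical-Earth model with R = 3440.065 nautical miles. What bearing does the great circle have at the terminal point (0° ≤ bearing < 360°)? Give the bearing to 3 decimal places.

Central angle δ = d/R = 0.154067 rad.
Converting: φ₁ = -0.102503 rad, θ = 3.094469 rad.
sin φ₂ = sin φ₁ cos δ + cos φ₁ sin δ cos θ = (-0.102324)(0.988155) + (0.994751)(0.153458)(-0.998890) = -0.253595
φ₂ = asin(-0.253595) = -0.256395 rad = -14.690°.
Δλ = atan2( sin θ sin δ cos φ₁ , cos δ − sin φ₁ sin φ₂ ) = atan2(0.007191, 0.962206) = 0.007473 rad = 0.428°.
λ₂ = -17.840° + 0.428° = -17.412°.
The forward bearing on arrival equals the back-azimuth from the destination plus 180°.
Back-azimuth from P₂ (-14.690°, -17.412°) to P₁ (-5.873°, -17.840°), with Δλ' = λ₁ − λ₂ = -0.428°: atan2( sin Δλ' cos φ₁ , cos φ₂ sin φ₁ − sin φ₂ cos φ₁ cos Δλ' ) = 357.223°.
Final bearing = (357.223° + 180°) mod 360° = 177.223°.

final bearing 177.223°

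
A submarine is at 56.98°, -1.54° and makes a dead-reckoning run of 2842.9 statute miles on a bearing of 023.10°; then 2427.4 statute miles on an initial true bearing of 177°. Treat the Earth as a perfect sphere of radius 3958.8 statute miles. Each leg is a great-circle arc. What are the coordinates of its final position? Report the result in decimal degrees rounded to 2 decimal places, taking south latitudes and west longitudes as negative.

Apply the spherical direct solution leg by leg, carrying full precision between legs.
Leg 1: from (56.98°, -1.54°), δ = 2842.9/3958.8 = 0.718122 rad, θ = 23.1° → φ = 73.99°, λ = 109.07°.
Leg 2: from (73.99°, 109.07°), δ = 2427.4/3958.8 = 0.613166 rad, θ = 177° → φ = 38.87°, λ = 111.29°.

latitude 38.87°, longitude 111.29°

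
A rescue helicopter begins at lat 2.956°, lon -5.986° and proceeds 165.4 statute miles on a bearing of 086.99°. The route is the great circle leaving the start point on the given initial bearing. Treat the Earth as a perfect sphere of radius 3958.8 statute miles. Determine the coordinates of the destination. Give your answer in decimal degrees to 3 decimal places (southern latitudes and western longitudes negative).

δ = 165.4/3958.8 = 0.041780 rad (2.3938°).
Converting: φ₁ = 0.051592 rad, θ = 1.518262 rad.
Applying the spherical law of cosines for sides, sin φ₂ = sin φ₁ cos δ + cos φ₁ sin δ cos θ = 0.053714, so φ₂ = 3.079°.
Then Δλ = atan2(0.041655, 0.996357) = 0.041783 rad, from sin θ sin δ cos φ₁ over cos δ − sin φ₁ sin φ₂.
λ₂ = λ₁ + Δλ = -3.592°.

latitude 3.079°, longitude -3.592°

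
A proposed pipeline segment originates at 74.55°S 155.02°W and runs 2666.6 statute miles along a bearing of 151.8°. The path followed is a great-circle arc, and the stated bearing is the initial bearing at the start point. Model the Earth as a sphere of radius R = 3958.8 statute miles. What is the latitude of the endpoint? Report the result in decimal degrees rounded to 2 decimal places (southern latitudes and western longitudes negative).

latitude -64.13°

Angular distance δ = d/R = 2666.6 / 3958.8 = 0.673588 rad.
Converting: φ₁ = -1.301143 rad, θ = 2.649410 rad.
Applying the spherical law of cosines for sides, sin φ₂ = sin φ₁ cos δ + cos φ₁ sin δ cos θ = -0.899797, so φ₂ = -64.13°.
For the longitude increment, Δλ = atan2( sin θ sin δ cos φ₁, cos δ − sin φ₁ sin φ₂ ) = atan2(0.078527, -0.085693) = 137.50°.
Hence λ₂ = -155.02° + 137.50° = -17.52°.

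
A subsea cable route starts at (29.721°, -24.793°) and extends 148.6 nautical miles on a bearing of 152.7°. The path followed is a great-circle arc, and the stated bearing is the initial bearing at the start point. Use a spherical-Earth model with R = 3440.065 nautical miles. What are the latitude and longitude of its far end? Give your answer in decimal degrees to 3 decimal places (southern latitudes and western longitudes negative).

The arc subtends δ = 148.6/3440.065 = 0.043197 rad at the centre.
Converting: φ₁ = 0.518729 rad, θ = 2.665118 rad.
Destination latitude: φ₂ = arcsin( sin φ₁ cos δ + cos φ₁ sin δ cos θ ) = arcsin(0.461989) = 27.516°.
For the longitude increment, Δλ = atan2( sin θ sin δ cos φ₁, cos δ − sin φ₁ sin φ₂ ) = atan2(0.017201, 0.770024) = 1.280°.
λ₂ = λ₁ + Δλ = -23.513°.

latitude 27.516°, longitude -23.513°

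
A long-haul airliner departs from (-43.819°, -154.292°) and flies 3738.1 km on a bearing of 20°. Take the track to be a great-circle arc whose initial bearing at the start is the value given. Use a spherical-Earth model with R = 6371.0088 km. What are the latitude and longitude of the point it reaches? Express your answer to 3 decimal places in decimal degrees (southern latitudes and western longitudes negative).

Central angle δ = d/R = 0.586736 rad.
With φ₁ = -43.819° = -0.764786 rad and θ = 20° = 0.349066 rad:
Destination latitude: φ₂ = arcsin( sin φ₁ cos δ + cos φ₁ sin δ cos θ ) = arcsin(-0.201202) = -11.607°.
For the longitude increment, Δλ = atan2( sin θ sin δ cos φ₁, cos δ − sin φ₁ sin φ₂ ) = atan2(0.136628, 0.693444) = 11.146°.
λ₂ = λ₁ + Δλ = -143.146°.

latitude -11.607°, longitude -143.146°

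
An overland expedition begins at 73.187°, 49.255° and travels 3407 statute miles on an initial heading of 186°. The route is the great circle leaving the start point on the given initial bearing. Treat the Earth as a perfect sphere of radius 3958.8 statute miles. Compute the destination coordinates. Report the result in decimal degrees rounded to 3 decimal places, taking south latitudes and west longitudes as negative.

Angular distance δ = d/R = 3407 / 3958.8 = 0.860614 rad.
With φ₁ = 73.187° = 1.277354 rad and θ = 186° = 3.246312 rad:
Destination latitude: φ₂ = arcsin( sin φ₁ cos δ + cos φ₁ sin δ cos θ ) = arcsin(0.405983) = 23.953°.
Δλ = atan2( sin θ sin δ cos φ₁ , cos δ − sin φ₁ sin φ₂ ) = atan2(-0.022925, 0.263343) = -0.086836 rad = -4.975°.
λ₂ = 49.255° + -4.975° = 44.280°.

latitude 23.953°, longitude 44.280°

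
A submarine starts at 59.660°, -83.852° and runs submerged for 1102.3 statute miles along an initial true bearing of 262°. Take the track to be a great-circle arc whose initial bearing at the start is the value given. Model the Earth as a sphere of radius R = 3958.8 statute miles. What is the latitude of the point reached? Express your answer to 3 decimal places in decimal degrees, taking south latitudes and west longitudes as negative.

latitude 54.143°

The arc subtends δ = 1102.3/3958.8 = 0.278443 rad at the centre.
With φ₁ = 59.660° = 1.041263 rad and θ = 262° = 4.572763 rad:
Destination latitude: φ₂ = arcsin( sin φ₁ cos δ + cos φ₁ sin δ cos θ ) = arcsin(0.810480) = 54.143°.
For the longitude increment, Δλ = atan2( sin θ sin δ cos φ₁, cos δ − sin φ₁ sin φ₂ ) = atan2(-0.137488, 0.262005) = -27.688°.
Hence λ₂ = -83.852° + -27.688° = -111.540°.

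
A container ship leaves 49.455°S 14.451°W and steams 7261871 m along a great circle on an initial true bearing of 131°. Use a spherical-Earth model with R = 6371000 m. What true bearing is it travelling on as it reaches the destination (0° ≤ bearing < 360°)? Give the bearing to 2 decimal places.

final bearing 43.76°

δ = 7261871/6371000 = 1.139832 rad (65.3076°).
Start latitude φ₁ = -0.863153 rad; initial bearing θ = 2.286381 rad.
Destination latitude: φ₂ = arcsin( sin φ₁ cos δ + cos φ₁ sin δ cos θ ) = arcsin(-0.704917) = -44.823°.
Then Δλ = atan2(0.445737, -0.117917) = 1.829415 rad, from sin θ sin δ cos φ₁ over cos δ − sin φ₁ sin φ₂.
λ₂ = λ₁ + Δλ = 90.367°.
The forward bearing on arrival equals the back-azimuth from the destination plus 180°.
Back-azimuth from P₂ (-44.82°, 90.37°) to P₁ (-49.45°, -14.45°), with Δλ' = λ₁ − λ₂ = -104.82°: atan2( sin Δλ' cos φ₁ , cos φ₂ sin φ₁ − sin φ₂ cos φ₁ cos Δλ' ) = 223.76°.
Final bearing = (223.76° + 180°) mod 360° = 43.76°.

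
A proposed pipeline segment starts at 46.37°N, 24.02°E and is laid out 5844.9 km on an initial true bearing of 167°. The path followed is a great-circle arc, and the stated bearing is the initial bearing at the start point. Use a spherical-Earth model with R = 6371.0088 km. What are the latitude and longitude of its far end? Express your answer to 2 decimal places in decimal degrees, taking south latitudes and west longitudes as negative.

latitude -5.39°, longitude 34.36°

Angular distance δ = d/R = 5844.9 / 6371.0088 = 0.917421 rad.
Start latitude φ₁ = 0.809309 rad; initial bearing θ = 2.914700 rad.
Destination latitude: φ₂ = arcsin( sin φ₁ cos δ + cos φ₁ sin δ cos θ ) = arcsin(-0.093860) = -5.39°.
For the longitude increment, Δλ = atan2( sin θ sin δ cos φ₁, cos δ − sin φ₁ sin φ₂ ) = atan2(0.123247, 0.675806) = 10.34°.
λ₂ = λ₁ + Δλ = 34.36°.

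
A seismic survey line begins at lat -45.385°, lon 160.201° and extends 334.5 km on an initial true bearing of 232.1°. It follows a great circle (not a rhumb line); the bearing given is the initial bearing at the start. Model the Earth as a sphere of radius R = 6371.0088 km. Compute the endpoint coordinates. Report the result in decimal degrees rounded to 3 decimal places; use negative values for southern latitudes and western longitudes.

latitude -47.181°, longitude 156.708°

Central angle δ = d/R = 0.052503 rad.
With φ₁ = -45.385° = -0.792118 rad and θ = 232.1° = 4.050909 rad:
sin φ₂ = sin φ₁ cos δ + cos φ₁ sin δ cos θ = (-0.711842)(0.998622) + (0.702339)(0.052479)(-0.614285) = -0.733503
φ₂ = asin(-0.733503) = -0.823461 rad = -47.181°.
For the longitude increment, Δλ = atan2( sin θ sin δ cos φ₁, cos δ − sin φ₁ sin φ₂ ) = atan2(-0.029084, 0.476484) = -3.493°.
λ₂ = 160.201° + -3.493° = 156.708°.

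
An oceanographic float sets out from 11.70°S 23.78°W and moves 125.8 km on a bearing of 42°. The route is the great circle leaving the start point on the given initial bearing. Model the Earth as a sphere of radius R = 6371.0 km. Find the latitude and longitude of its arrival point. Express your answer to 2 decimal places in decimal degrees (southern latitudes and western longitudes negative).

Central angle δ = d/R = 0.019746 rad.
Converting: φ₁ = -0.204204 rad, θ = 0.733038 rad.
Applying the spherical law of cosines for sides, sin φ₂ = sin φ₁ cos δ + cos φ₁ sin δ cos θ = -0.188380, so φ₂ = -10.86°.
For the longitude increment, Δλ = atan2( sin θ sin δ cos φ₁, cos δ − sin φ₁ sin φ₂ ) = atan2(0.012937, 0.961604) = 0.77°.
λ₂ = -23.78° + 0.77° = -23.01°.

latitude -10.86°, longitude -23.01°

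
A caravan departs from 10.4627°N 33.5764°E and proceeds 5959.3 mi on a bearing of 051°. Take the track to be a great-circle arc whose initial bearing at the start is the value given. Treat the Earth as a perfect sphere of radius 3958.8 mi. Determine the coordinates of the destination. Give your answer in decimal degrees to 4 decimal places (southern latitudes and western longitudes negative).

latitude 39.0067°, longitude 127.2438°

Central angle δ = d/R = 1.505330 rad.
With φ₁ = 10.4627° = 0.182609 rad and θ = 51° = 0.890118 rad:
sin φ₂ = sin φ₁ cos δ + cos φ₁ sin δ cos θ = (0.181595)(0.065420) + (0.983373)(0.997858)(0.629320) = 0.629411
φ₂ = asin(0.629411) = 0.680795 rad = 39.0067°.
For the longitude increment, Δλ = atan2( sin θ sin δ cos φ₁, cos δ − sin φ₁ sin φ₂ ) = atan2(0.762588, -0.048878) = 93.6674°.
λ₂ = λ₁ + Δλ = 127.2438°.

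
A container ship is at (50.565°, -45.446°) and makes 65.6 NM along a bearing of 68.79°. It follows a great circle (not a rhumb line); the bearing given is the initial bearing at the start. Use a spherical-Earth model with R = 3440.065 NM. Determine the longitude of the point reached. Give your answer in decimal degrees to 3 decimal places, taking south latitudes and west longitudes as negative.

δ = 65.6/3440.065 = 0.019069 rad (1.0926°).
Converting: φ₁ = 0.882526 rad, θ = 1.200612 rad.
Destination latitude: φ₂ = arcsin( sin φ₁ cos δ + cos φ₁ sin δ cos θ ) = arcsin(0.776587) = 50.949°.
For the longitude increment, Δλ = atan2( sin θ sin δ cos φ₁, cos δ − sin φ₁ sin φ₂ ) = atan2(0.011292, 0.400024) = 1.617°.
λ₂ = λ₁ + Δλ = -43.829°.

longitude -43.829°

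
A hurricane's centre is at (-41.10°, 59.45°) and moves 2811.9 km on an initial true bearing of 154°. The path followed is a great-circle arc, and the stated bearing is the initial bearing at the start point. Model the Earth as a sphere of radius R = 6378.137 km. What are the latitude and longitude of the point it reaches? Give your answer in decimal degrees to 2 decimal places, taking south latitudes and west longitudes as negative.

latitude -62.07°, longitude 82.99°

Angular distance δ = d/R = 2811.9 / 6378.137 = 0.440865 rad.
With φ₁ = -41.10° = -0.717330 rad and θ = 154° = 2.687807 rad:
sin φ₂ = sin φ₁ cos δ + cos φ₁ sin δ cos θ = (-0.657375)(0.904383) + (0.753563)(0.426722)(-0.898794) = -0.883537
φ₂ = asin(-0.883537) = -1.083361 rad = -62.07°.
For the longitude increment, Δλ = atan2( sin θ sin δ cos φ₁, cos δ − sin φ₁ sin φ₂ ) = atan2(0.140964, 0.323567) = 23.54°.
λ₂ = λ₁ + Δλ = 82.99°.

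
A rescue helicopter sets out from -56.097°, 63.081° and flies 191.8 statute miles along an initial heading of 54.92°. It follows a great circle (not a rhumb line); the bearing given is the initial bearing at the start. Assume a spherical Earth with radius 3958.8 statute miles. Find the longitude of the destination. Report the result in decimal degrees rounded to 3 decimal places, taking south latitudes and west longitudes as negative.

The arc subtends δ = 191.8/3958.8 = 0.048449 rad at the centre.
With φ₁ = -56.097° = -0.979077 rad and θ = 54.92° = 0.958535 rad:
Destination latitude: φ₂ = arcsin( sin φ₁ cos δ + cos φ₁ sin δ cos θ ) = arcsin(-0.813484) = -54.438°.
Δλ = atan2( sin θ sin δ cos φ₁ , cos δ − sin φ₁ sin φ₂ ) = atan2(0.022107, 0.323649) = 0.068199 rad = 3.907°.
λ₂ = λ₁ + Δλ = 66.988°.

longitude 66.988°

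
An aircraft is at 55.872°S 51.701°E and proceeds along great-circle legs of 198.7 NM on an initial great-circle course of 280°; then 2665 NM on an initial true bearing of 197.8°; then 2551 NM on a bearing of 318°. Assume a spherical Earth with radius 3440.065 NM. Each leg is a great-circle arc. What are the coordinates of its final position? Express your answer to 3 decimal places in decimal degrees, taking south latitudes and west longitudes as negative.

latitude -35.820°, longitude -110.801°

Apply the spherical direct solution leg by leg, carrying full precision between legs.
Leg 1: from (-55.872°, 51.701°), δ = 198.7/3440.065 = 0.057761 rad, θ = 280° → φ = -55.163°, λ = 45.989°.
Leg 2: from (-55.163°, 45.989°), δ = 2665/3440.065 = 0.774695 rad, θ = 197.8° → φ = -75.243°, λ = -76.927°.
Leg 3: from (-75.243°, -76.927°), δ = 2551/3440.065 = 0.741556 rad, θ = 318° → φ = -35.820°, λ = -110.801°.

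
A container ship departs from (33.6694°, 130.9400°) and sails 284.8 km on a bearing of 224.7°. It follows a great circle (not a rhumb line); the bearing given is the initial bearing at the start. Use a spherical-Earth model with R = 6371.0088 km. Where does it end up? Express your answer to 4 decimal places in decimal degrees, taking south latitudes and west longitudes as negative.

δ = 284.8/6371.0088 = 0.044702 rad (2.5613°).
Converting: φ₁ = 0.587642 rad, θ = 3.921755 rad.
sin φ₂ = sin φ₁ cos δ + cos φ₁ sin δ cos θ = (0.554400)(0.999001) + (0.832250)(0.044688)(-0.710799) = 0.527411
φ₂ = asin(0.527411) = 0.555550 rad = 31.8307°.
Δλ = atan2( sin θ sin δ cos φ₁ , cos δ − sin φ₁ sin φ₂ ) = atan2(-0.026160, 0.706605) = -0.037005 rad = -2.1203°.
λ₂ = 130.9400° + -2.1203° = 128.8197°.

latitude 31.8307°, longitude 128.8197°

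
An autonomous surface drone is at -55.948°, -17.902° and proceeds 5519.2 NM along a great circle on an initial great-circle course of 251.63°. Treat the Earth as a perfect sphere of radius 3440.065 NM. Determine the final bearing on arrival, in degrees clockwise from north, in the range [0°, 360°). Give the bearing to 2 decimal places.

final bearing 327.50°

Angular distance δ = d/R = 5519.2 / 3440.065 = 1.604388 rad.
With φ₁ = -55.948° = -0.976477 rad and θ = 251.63° = 4.391772 rad:
sin φ₂ = sin φ₁ cos δ + cos φ₁ sin δ cos θ = (-0.828530)(-0.033586) + (0.559945)(0.999436)(-0.315152) = -0.148542
φ₂ = asin(-0.148542) = -0.149093 rad = -8.542°.
For the longitude increment, Δλ = atan2( sin θ sin δ cos φ₁, cos δ − sin φ₁ sin φ₂ ) = atan2(-0.531111, -0.156657) = -106.434°.
Hence λ₂ = -17.902° + -106.434° = -124.336°.
The forward bearing on arrival equals the back-azimuth from the destination plus 180°.
Back-azimuth from P₂ (-8.54°, -124.34°) to P₁ (-55.95°, -17.90°), with Δλ' = λ₁ − λ₂ = 106.43°: atan2( sin Δλ' cos φ₁ , cos φ₂ sin φ₁ − sin φ₂ cos φ₁ cos Δλ' ) = 147.50°.
Final bearing = (147.50° + 180°) mod 360° = 327.50°.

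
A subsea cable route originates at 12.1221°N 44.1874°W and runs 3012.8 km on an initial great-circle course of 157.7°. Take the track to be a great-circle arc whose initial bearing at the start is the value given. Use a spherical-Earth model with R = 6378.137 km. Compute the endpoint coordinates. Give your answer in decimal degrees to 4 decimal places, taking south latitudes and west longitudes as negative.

Central angle δ = d/R = 0.472364 rad.
Start latitude φ₁ = 0.211571 rad; initial bearing θ = 2.752384 rad.
Destination latitude: φ₂ = arcsin( sin φ₁ cos δ + cos φ₁ sin δ cos θ ) = arcsin(-0.224577) = -12.9780°.
Then Δλ = atan2(0.168800, 0.937655) = 0.178116 rad, from sin θ sin δ cos φ₁ over cos δ − sin φ₁ sin φ₂.
Hence λ₂ = -44.1874° + 10.2053° = -33.9821°.

latitude -12.9780°, longitude -33.9821°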